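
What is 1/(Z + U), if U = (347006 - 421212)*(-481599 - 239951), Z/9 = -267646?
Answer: 1/53540930486 ≈ 1.8677e-11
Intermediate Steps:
Z = -2408814 (Z = 9*(-267646) = -2408814)
U = 53543339300 (U = -74206*(-721550) = 53543339300)
1/(Z + U) = 1/(-2408814 + 53543339300) = 1/53540930486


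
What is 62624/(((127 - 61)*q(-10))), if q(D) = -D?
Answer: 15656/165 ≈ 94.885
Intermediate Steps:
62624/(((127 - 61)*q(-10))) = 62624/(((127 - 61)*(-1*(-10)))) = 62624/((66*10)) = 62624/660 = 62624*(1/660) = 15656/165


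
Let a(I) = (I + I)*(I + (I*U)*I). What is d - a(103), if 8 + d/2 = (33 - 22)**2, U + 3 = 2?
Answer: 2164462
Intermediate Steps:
U = -1 (U = -3 + 2 = -1)
a(I) = 2*I*(I - I**2) (a(I) = (I + I)*(I + (I*(-1))*I) = (2*I)*(I + (-I)*I) = (2*I)*(I - I**2) = 2*I*(I - I**2))
d = 226 (d = -16 + 2*(33 - 22)**2 = -16 + 2*11**2 = -16 + 2*121 = -16 + 242 = 226)
d - a(103) = 226 - 2*103**2*(1 - 1*103) = 226 - 2*10609*(1 - 103) = 226 - 2*10609*(-102) = 226 - 1*(-2164236) = 226 + 2164236 = 2164462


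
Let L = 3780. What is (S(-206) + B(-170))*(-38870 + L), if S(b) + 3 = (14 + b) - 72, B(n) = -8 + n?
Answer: 15615050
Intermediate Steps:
S(b) = -61 + b (S(b) = -3 + ((14 + b) - 72) = -3 + (-58 + b) = -61 + b)
(S(-206) + B(-170))*(-38870 + L) = ((-61 - 206) + (-8 - 170))*(-38870 + 3780) = (-267 - 178)*(-35090) = -445*(-35090) = 15615050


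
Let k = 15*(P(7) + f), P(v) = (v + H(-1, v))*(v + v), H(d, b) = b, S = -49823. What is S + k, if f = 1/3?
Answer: -46878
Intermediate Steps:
f = ⅓ ≈ 0.33333
P(v) = 4*v² (P(v) = (v + v)*(v + v) = (2*v)*(2*v) = 4*v²)
k = 2945 (k = 15*(4*7² + ⅓) = 15*(4*49 + ⅓) = 15*(196 + ⅓) = 15*(589/3) = 2945)
S + k = -49823 + 2945 = -46878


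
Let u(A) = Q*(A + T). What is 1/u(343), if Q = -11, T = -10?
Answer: -1/3663 ≈ -0.00027300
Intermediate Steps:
u(A) = 110 - 11*A (u(A) = -11*(A - 10) = -11*(-10 + A) = 110 - 11*A)
1/u(343) = 1/(110 - 11*343) = 1/(110 - 3773) = 1/(-3663) = -1/3663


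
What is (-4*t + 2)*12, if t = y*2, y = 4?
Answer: -360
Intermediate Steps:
t = 8 (t = 4*2 = 8)
(-4*t + 2)*12 = (-4*8 + 2)*12 = (-32 + 2)*12 = -30*12 = -360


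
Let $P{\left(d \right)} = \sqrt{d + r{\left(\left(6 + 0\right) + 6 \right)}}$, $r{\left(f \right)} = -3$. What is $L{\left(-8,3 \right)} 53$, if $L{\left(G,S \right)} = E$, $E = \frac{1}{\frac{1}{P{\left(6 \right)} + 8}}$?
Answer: $424 + 53 \sqrt{3} \approx 515.8$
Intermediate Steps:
$P{\left(d \right)} = \sqrt{-3 + d}$ ($P{\left(d \right)} = \sqrt{d - 3} = \sqrt{-3 + d}$)
$E = 8 + \sqrt{3}$ ($E = \frac{1}{\frac{1}{\sqrt{-3 + 6} + 8}} = \frac{1}{\frac{1}{\sqrt{3} + 8}} = \frac{1}{\frac{1}{8 + \sqrt{3}}} = 8 + \sqrt{3} \approx 9.7321$)
$L{\left(G,S \right)} = 8 + \sqrt{3}$
$L{\left(-8,3 \right)} 53 = \left(8 + \sqrt{3}\right) 53 = 424 + 53 \sqrt{3}$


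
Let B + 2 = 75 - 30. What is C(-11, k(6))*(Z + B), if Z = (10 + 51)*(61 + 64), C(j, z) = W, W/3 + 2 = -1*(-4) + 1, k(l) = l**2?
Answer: 69012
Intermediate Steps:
B = 43 (B = -2 + (75 - 30) = -2 + 45 = 43)
W = 9 (W = -6 + 3*(-1*(-4) + 1) = -6 + 3*(4 + 1) = -6 + 3*5 = -6 + 15 = 9)
C(j, z) = 9
Z = 7625 (Z = 61*125 = 7625)
C(-11, k(6))*(Z + B) = 9*(7625 + 43) = 9*7668 = 69012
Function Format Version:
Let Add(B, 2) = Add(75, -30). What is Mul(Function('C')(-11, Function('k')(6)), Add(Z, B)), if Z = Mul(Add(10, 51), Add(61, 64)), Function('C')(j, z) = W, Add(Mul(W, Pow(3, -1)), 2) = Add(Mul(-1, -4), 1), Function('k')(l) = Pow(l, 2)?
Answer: 69012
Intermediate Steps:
B = 43 (B = Add(-2, Add(75, -30)) = Add(-2, 45) = 43)
W = 9 (W = Add(-6, Mul(3, Add(Mul(-1, -4), 1))) = Add(-6, Mul(3, Add(4, 1))) = Add(-6, Mul(3, 5)) = Add(-6, 15) = 9)
Function('C')(j, z) = 9
Z = 7625 (Z = Mul(61, 125) = 7625)
Mul(Function('C')(-11, Function('k')(6)), Add(Z, B)) = Mul(9, Add(7625, 43)) = Mul(9, 7668) = 69012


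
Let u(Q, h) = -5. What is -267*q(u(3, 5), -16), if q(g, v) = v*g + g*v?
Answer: -42720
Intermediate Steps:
q(g, v) = 2*g*v (q(g, v) = g*v + g*v = 2*g*v)
-267*q(u(3, 5), -16) = -534*(-5)*(-16) = -267*160 = -42720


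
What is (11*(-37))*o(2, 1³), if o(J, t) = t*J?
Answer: -814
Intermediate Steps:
o(J, t) = J*t
(11*(-37))*o(2, 1³) = (11*(-37))*(2*1³) = -814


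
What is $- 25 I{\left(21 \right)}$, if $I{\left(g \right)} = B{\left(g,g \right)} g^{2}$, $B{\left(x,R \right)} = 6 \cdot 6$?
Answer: $-396900$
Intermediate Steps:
$B{\left(x,R \right)} = 36$
$I{\left(g \right)} = 36 g^{2}$
$- 25 I{\left(21 \right)} = - 25 \cdot 36 \cdot 21^{2} = - 25 \cdot 36 \cdot 441 = \left(-25\right) 15876 = -396900$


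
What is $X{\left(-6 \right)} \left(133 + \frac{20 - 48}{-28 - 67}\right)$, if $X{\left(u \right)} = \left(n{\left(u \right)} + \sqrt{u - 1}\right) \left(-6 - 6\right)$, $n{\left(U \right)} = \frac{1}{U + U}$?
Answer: $\frac{12663}{95} - \frac{151956 i \sqrt{7}}{95} \approx 133.29 - 4232.0 i$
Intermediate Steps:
$n{\left(U \right)} = \frac{1}{2 U}$
$X{\left(u \right)} = - 12 \sqrt{-1 + u} - \frac{6}{u}$ ($X{\left(u \right)} = \left(\frac{1}{2 u} + \sqrt{u - 1}\right) \left(-6 - 6\right) = \left(\frac{1}{2 u} + \sqrt{-1 + u}\right) \left(-12\right) = \left(\sqrt{-1 + u} + \frac{1}{2 u}\right) \left(-12\right) = - 12 \sqrt{-1 + u} - \frac{6}{u}$)
$X{\left(-6 \right)} \left(133 + \frac{20 - 48}{-28 - 67}\right) = \left(- 12 \sqrt{-1 - 6} - \frac{6}{-6}\right) \left(133 + \frac{20 - 48}{-28 - 67}\right) = \left(- 12 \sqrt{-7} - -1\right) \left(133 - \frac{28}{-95}\right) = \left(- 12 i \sqrt{7} + 1\right) \left(133 - - \frac{28}{95}\right) = \left(- 12 i \sqrt{7} + 1\right) \left(133 + \frac{28}{95}\right) = \left(1 - 12 i \sqrt{7}\right) \frac{12663}{95} = \frac{12663}{95} - \frac{151956 i \sqrt{7}}{95}$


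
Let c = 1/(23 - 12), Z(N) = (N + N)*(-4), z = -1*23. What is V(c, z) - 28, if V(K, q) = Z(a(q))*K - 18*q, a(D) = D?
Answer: 4430/11 ≈ 402.73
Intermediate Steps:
z = -23
Z(N) = -8*N (Z(N) = (2*N)*(-4) = -8*N)
c = 1/11 ≈ 0.090909
V(K, q) = -18*q - 8*K*q (V(K, q) = (-8*q)*K - 18*q = -8*K*q - 18*q = -18*q - 8*K*q)
V(c, z) - 28 = 2*(-23)*(-9 - 4*1/11) - 28 = 2*(-23)*(-9 - 4/11) - 28 = 2*(-23)*(-103/11) - 28 = 4738/11 - 28 = 4430/11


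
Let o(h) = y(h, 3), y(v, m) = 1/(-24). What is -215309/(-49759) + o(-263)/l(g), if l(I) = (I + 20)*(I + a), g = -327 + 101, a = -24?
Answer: 266121874241/61502124000 ≈ 4.3270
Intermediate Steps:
g = -226
y(v, m) = -1/24
l(I) = (-24 + I)*(20 + I) (l(I) = (I + 20)*(I - 24) = (20 + I)*(-24 + I) = (-24 + I)*(20 + I))
o(h) = -1/24
-215309/(-49759) + o(-263)/l(g) = -215309/(-49759) - 1/(24*(-480 + (-226)² - 4*(-226))) = -215309*(-1/49759) - 1/(24*(-480 + 51076 + 904)) = 215309/49759 - 1/24/51500 = 215309/49759 - 1/24*1/51500 = 215309/49759 - 1/1236000 = 266121874241/61502124000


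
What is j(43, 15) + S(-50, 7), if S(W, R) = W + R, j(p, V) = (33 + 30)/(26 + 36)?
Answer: -2603/62 ≈ -41.984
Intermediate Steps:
j(p, V) = 63/62
S(W, R) = R + W
j(43, 15) + S(-50, 7) = 63/62 + (7 - 50) = 63/62 - 43 = -2603/62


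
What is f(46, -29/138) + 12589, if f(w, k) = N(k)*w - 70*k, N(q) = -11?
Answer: 834742/69 ≈ 12098.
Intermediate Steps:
f(w, k) = -70*k - 11*w (f(w, k) = -11*w - 70*k = -70*k - 11*w)
f(46, -29/138) + 12589 = (-(-2030)/138 - 11*46) + 12589 = (-(-2030)/138 - 506) + 12589 = (-70*(-29/138) - 506) + 12589 = (1015/69 - 506) + 12589 = -33899/69 + 12589 = 834742/69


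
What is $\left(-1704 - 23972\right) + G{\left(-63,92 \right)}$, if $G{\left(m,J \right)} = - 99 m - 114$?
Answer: $-19553$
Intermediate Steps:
$G{\left(m,J \right)} = -114 - 99 m$
$\left(-1704 - 23972\right) + G{\left(-63,92 \right)} = \left(-1704 - 23972\right) - -6123 = -25676 + \left(-114 + 6237\right) = -25676 + 6123 = -19553$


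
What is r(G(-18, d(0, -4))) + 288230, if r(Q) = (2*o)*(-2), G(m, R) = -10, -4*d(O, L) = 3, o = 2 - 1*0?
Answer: 288222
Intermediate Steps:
o = 2 (o = 2 + 0 = 2)
d(O, L) = -¾ (d(O, L) = -¼*3 = -¾)
r(Q) = -8 (r(Q) = (2*2)*(-2) = 4*(-2) = -8)
r(G(-18, d(0, -4))) + 288230 = -8 + 288230 = 288222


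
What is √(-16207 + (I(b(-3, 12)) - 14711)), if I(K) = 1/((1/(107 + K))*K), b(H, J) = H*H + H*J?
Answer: I*√2504598/9 ≈ 175.84*I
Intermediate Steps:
b(H, J) = H² + H*J
I(K) = (107 + K)/K
√(-16207 + (I(b(-3, 12)) - 14711)) = √(-16207 + ((107 - 3*(-3 + 12))/((-3*(-3 + 12))) - 14711)) = √(-16207 + ((107 - 3*9)/((-3*9)) - 14711)) = √(-16207 + ((107 - 27)/(-27) - 14711)) = √(-16207 + (-1/27*80 - 14711)) = √(-16207 + (-80/27 - 14711)) = √(-16207 - 397277/27) = √(-834866/27) = I*√2504598/9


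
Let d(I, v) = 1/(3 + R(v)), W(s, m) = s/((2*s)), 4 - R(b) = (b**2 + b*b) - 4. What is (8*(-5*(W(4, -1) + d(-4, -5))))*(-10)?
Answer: 7400/39 ≈ 189.74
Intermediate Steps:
R(b) = 8 - 2*b**2 (R(b) = 4 - ((b**2 + b*b) - 4) = 4 - ((b**2 + b**2) - 4) = 4 - (2*b**2 - 4) = 4 - (-4 + 2*b**2) = 4 + (4 - 2*b**2) = 8 - 2*b**2)
W(s, m) = 1/2 (W(s, m) = s*(1/(2*s)) = 1/2)
d(I, v) = 1/(11 - 2*v**2) (d(I, v) = 1/(3 + (8 - 2*v**2)) = 1/(11 - 2*v**2))
(8*(-5*(W(4, -1) + d(-4, -5))))*(-10) = (8*(-5*(1/2 - 1/(-11 + 2*(-5)**2))))*(-10) = (8*(-5*(1/2 - 1/(-11 + 2*25))))*(-10) = (8*(-5*(1/2 - 1/(-11 + 50))))*(-10) = (8*(-5*(1/2 - 1/39)))*(-10) = (8*(-5*37/78))*(-10) = (8*(-185/78))*(-10) = -740/39*(-10) = 7400/39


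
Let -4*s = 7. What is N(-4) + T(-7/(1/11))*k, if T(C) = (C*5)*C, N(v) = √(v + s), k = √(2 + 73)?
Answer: 148225*√3 + I*√23/2 ≈ 2.5673e+5 + 2.3979*I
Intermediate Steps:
s = -7/4 (s = -¼*7 = -7/4 ≈ -1.7500)
k = 5*√3 (k = √75 = 5*√3 ≈ 8.6602)
N(v) = √(-7/4 + v) (N(v) = √(v - 7/4) = √(-7/4 + v))
T(C) = 5*C² (T(C) = (5*C)*C = 5*C²)
N(-4) + T(-7/(1/11))*k = √(-7 + 4*(-4))/2 + (5*(-7/(1/11))²)*(5*√3) = √(-7 - 16)/2 + (5*(-7/1/11)²)*(5*√3) = √(-23)/2 + (5*(-7*11)²)*(5*√3) = (I*√23)/2 + (5*(-77)²)*(5*√3) = I*√23/2 + (5*5929)*(5*√3) = I*√23/2 + 29645*(5*√3) = I*√23/2 + 148225*√3 = 148225*√3 + I*√23/2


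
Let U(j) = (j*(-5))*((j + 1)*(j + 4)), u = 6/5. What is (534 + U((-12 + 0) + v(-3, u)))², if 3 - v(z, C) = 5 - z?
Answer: 331749796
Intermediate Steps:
u = 6/5 (u = 6*(⅕) = 6/5 ≈ 1.2000)
v(z, C) = -2 + z (v(z, C) = 3 - (5 - z) = 3 + (-5 + z) = -2 + z)
U(j) = -5*j*(1 + j)*(4 + j) (U(j) = (-5*j)*((1 + j)*(4 + j)) = -5*j*(1 + j)*(4 + j))
(534 + U((-12 + 0) + v(-3, u)))² = (534 - 5*((-12 + 0) + (-2 - 3))*(4 + ((-12 + 0) + (-2 - 3))² + 5*((-12 + 0) + (-2 - 3))))² = (534 - 5*(-12 - 5)*(4 + (-12 - 5)² + 5*(-12 - 5)))² = (534 - 5*(-17)*(4 + (-17)² + 5*(-17)))² = (534 - 5*(-17)*(4 + 289 - 85))² = (534 - 5*(-17)*208)² = (534 + 17680)² = 18214² = 331749796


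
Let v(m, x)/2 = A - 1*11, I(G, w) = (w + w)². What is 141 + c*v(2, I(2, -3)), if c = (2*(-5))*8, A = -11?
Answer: 3661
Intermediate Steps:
I(G, w) = 4*w² (I(G, w) = (2*w)² = 4*w²)
c = -80 (c = -10*8 = -80)
v(m, x) = -44 (v(m, x) = 2*(-11 - 1*11) = 2*(-11 - 11) = 2*(-22) = -44)
141 + c*v(2, I(2, -3)) = 141 - 80*(-44) = 141 + 3520 = 3661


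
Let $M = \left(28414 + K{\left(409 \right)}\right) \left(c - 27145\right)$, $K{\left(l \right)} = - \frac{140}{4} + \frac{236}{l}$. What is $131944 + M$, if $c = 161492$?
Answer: $\frac{1559452777805}{409} \approx 3.8128 \cdot 10^{9}$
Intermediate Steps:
$K{\left(l \right)} = -35 + \frac{236}{l}$ ($K{\left(l \right)} = \left(-140\right) \frac{1}{4} + \frac{236}{l} = -35 + \frac{236}{l}$)
$M = \frac{1559398812709}{409}$ ($M = \left(28414 - \left(35 - \frac{236}{409}\right)\right) \left(161492 - 27145\right) = \left(28414 + \left(-35 + 236 \cdot \frac{1}{409}\right)\right) 134347 = \left(28414 + \left(-35 + \frac{236}{409}\right)\right) 134347 = \left(28414 - \frac{14079}{409}\right) 134347 = \frac{11607247}{409} \cdot 134347 = \frac{1559398812709}{409} \approx 3.8127 \cdot 10^{9}$)
$131944 + M = 131944 + \frac{1559398812709}{409} = \frac{1559452777805}{409}$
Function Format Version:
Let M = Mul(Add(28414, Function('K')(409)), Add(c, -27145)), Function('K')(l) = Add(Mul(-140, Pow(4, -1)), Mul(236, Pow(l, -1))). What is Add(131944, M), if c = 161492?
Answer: Rational(1559452777805, 409) ≈ 3.8128e+9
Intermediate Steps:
Function('K')(l) = Add(-35, Mul(236, Pow(l, -1))) (Function('K')(l) = Add(Mul(-140, Rational(1, 4)), Mul(236, Pow(l, -1))) = Add(-35, Mul(236, Pow(l, -1))))
M = Rational(1559398812709, 409) (M = Mul(Add(28414, Add(-35, Mul(236, Pow(409, -1)))), Add(161492, -27145)) = Mul(Add(28414, Add(-35, Mul(236, Rational(1, 409)))), 134347) = Mul(Add(28414, Add(-35, Rational(236, 409))), 134347) = Mul(Add(28414, Rational(-14079, 409)), 134347) = Mul(Rational(11607247, 409), 134347) = Rational(1559398812709, 409) ≈ 3.8127e+9)
Add(131944, M) = Add(131944, Rational(1559398812709, 409)) = Rational(1559452777805, 409)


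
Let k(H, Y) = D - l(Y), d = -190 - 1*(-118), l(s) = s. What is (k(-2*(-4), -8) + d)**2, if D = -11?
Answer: 5625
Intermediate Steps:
d = -72 (d = -190 + 118 = -72)
k(H, Y) = -11 - Y
(k(-2*(-4), -8) + d)**2 = ((-11 - 1*(-8)) - 72)**2 = ((-11 + 8) - 72)**2 = (-3 - 72)**2 = (-75)**2 = 5625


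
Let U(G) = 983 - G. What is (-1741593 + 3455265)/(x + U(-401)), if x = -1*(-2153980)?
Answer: 428418/538841 ≈ 0.79507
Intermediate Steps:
x = 2153980
(-1741593 + 3455265)/(x + U(-401)) = (-1741593 + 3455265)/(2153980 + (983 - 1*(-401))) = 1713672/(2153980 + (983 + 401)) = 1713672/(2153980 + 1384) = 1713672/2155364 = 1713672*(1/2155364) = 428418/538841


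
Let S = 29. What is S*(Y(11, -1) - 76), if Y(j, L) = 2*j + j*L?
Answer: -1885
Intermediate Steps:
Y(j, L) = 2*j + L*j
S*(Y(11, -1) - 76) = 29*(11*(2 - 1) - 76) = 29*(11*1 - 76) = 29*(11 - 76) = 29*(-65) = -1885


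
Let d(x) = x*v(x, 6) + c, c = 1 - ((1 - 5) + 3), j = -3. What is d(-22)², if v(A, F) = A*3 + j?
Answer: 2310400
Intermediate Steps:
v(A, F) = -3 + 3*A (v(A, F) = A*3 - 3 = 3*A - 3 = -3 + 3*A)
c = 2 (c = 1 - (-4 + 3) = 1 - 1*(-1) = 1 + 1 = 2)
d(x) = 2 + x*(-3 + 3*x) (d(x) = x*(-3 + 3*x) + 2 = 2 + x*(-3 + 3*x))
d(-22)² = (2 + 3*(-22)*(-1 - 22))² = (2 + 3*(-22)*(-23))² = (2 + 1518)² = 1520² = 2310400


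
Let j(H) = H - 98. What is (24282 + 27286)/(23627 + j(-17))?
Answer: 6446/2939 ≈ 2.1933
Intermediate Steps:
j(H) = -98 + H
(24282 + 27286)/(23627 + j(-17)) = (24282 + 27286)/(23627 + (-98 - 17)) = 51568/(23627 - 115) = 51568/23512 = 51568*(1/23512) = 6446/2939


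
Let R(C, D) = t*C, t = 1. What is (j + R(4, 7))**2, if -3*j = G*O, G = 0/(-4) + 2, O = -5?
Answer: 484/9 ≈ 53.778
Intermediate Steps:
G = 2 (G = 0*(-1/4) + 2 = 0 + 2 = 2)
R(C, D) = C (R(C, D) = 1*C = C)
j = 10/3 (j = -2*(-5)/3 = -1/3*(-10) = 10/3 ≈ 3.3333)
(j + R(4, 7))**2 = (10/3 + 4)**2 = (22/3)**2 = 484/9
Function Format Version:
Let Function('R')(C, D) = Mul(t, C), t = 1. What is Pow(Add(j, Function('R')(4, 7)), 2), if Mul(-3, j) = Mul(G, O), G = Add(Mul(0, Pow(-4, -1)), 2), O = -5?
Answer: Rational(484, 9) ≈ 53.778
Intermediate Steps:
G = 2 (G = Add(Mul(0, Rational(-1, 4)), 2) = Add(0, 2) = 2)
Function('R')(C, D) = C (Function('R')(C, D) = Mul(1, C) = C)
j = Rational(10, 3) (j = Mul(Rational(-1, 3), Mul(2, -5)) = Mul(Rational(-1, 3), -10) = Rational(10, 3) ≈ 3.3333)
Pow(Add(j, Function('R')(4, 7)), 2) = Pow(Add(Rational(10, 3), 4), 2) = Pow(Rational(22, 3), 2) = Rational(484, 9)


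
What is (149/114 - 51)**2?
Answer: 32092225/12996 ≈ 2469.4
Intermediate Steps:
(149/114 - 51)**2 = (-5665/114)**2 = 32092225/12996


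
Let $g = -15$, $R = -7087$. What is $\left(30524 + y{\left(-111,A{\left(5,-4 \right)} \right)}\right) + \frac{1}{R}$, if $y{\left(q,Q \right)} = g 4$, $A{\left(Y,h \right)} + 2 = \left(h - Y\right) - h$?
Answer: $\frac{215898367}{7087} \approx 30464.0$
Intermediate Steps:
$A{\left(Y,h \right)} = -2 - Y$
$y{\left(q,Q \right)} = -60$ ($y{\left(q,Q \right)} = \left(-15\right) 4 = -60$)
$\left(30524 + y{\left(-111,A{\left(5,-4 \right)} \right)}\right) + \frac{1}{R} = \left(30524 - 60\right) + \frac{1}{-7087} = 30464 - \frac{1}{7087} = \frac{215898367}{7087}$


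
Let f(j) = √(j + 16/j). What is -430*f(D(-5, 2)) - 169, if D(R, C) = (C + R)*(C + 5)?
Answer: -169 - 430*I*√9597/21 ≈ -169.0 - 2005.9*I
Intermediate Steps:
D(R, C) = (5 + C)*(C + R) (D(R, C) = (C + R)*(5 + C) = (5 + C)*(C + R))
-430*f(D(-5, 2)) - 169 = -430*√((2² + 5*2 + 5*(-5) + 2*(-5)) + 16/(2² + 5*2 + 5*(-5) + 2*(-5))) - 169 = -430*√((4 + 10 - 25 - 10) + 16/(4 + 10 - 25 - 10)) - 169 = -430*√(-21 + 16/(-21)) - 169 = -430*√(-21 + 16*(-1/21)) - 169 = -430*√(-21 - 16/21) - 169 = -430*I*√9597/21 - 169 = -169 - 430*I*√9597/21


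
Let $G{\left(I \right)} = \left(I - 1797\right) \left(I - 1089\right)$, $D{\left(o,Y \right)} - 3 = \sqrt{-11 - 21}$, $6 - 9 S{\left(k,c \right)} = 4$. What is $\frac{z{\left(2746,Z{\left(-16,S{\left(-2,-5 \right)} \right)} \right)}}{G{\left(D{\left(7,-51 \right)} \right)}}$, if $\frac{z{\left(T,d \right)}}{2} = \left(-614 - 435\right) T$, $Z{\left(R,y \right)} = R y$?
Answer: $- \frac{1440277 i}{2880 \sqrt{2} + 487063 i} \approx -2.9569 - 0.024726 i$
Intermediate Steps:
$S{\left(k,c \right)} = \frac{2}{9}$ ($S{\left(k,c \right)} = \frac{2}{3} - \frac{4}{9} = \frac{2}{9}$)
$z{\left(T,d \right)} = - 2098 T$ ($z{\left(T,d \right)} = 2 \left(-614 - 435\right) T = 2 \left(- 1049 T\right) = - 2098 T$)
$D{\left(o,Y \right)} = 3 + 4 i \sqrt{2}$ ($D{\left(o,Y \right)} = 3 + \sqrt{-11 - 21} = 3 + \sqrt{-32} = 3 + 4 i \sqrt{2}$)
$G{\left(I \right)} = \left(-1797 + I\right) \left(-1089 + I\right)$
$\frac{z{\left(2746,Z{\left(-16,S{\left(-2,-5 \right)} \right)} \right)}}{G{\left(D{\left(7,-51 \right)} \right)}} = \frac{\left(-2098\right) 2746}{1956933 + \left(3 + 4 i \sqrt{2}\right)^{2} - 2886 \left(3 + 4 i \sqrt{2}\right)} = - \frac{5761108}{1956933 + \left(3 + 4 i \sqrt{2}\right)^{2} - \left(8658 + 11544 i \sqrt{2}\right)} = - \frac{5761108}{1948275 + \left(3 + 4 i \sqrt{2}\right)^{2} - 11544 i \sqrt{2}}$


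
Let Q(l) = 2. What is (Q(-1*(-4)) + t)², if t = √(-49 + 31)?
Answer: -14 + 12*I*√2 ≈ -14.0 + 16.971*I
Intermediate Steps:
t = 3*I*√2 (t = √(-18) = 3*I*√2 ≈ 4.2426*I)
(Q(-1*(-4)) + t)² = (2 + 3*I*√2)²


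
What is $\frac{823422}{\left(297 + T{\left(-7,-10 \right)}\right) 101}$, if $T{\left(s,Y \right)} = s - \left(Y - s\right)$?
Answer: $\frac{823422}{29593} \approx 27.825$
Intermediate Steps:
$T{\left(s,Y \right)} = - Y + 2 s$
$\frac{823422}{\left(297 + T{\left(-7,-10 \right)}\right) 101} = \frac{823422}{\left(297 + \left(\left(-1\right) \left(-10\right) + 2 \left(-7\right)\right)\right) 101} = \frac{823422}{\left(297 + \left(10 - 14\right)\right) 101} = \frac{823422}{\left(297 - 4\right) 101} = \frac{823422}{293 \cdot 101} = \frac{823422}{29593}$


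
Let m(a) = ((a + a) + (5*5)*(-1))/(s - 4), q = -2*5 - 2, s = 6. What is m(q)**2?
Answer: 2401/4 ≈ 600.25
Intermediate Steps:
q = -12 (q = -10 - 2 = -12)
m(a) = -25/2 + a (m(a) = ((a + a) + (5*5)*(-1))/(6 - 4) = (2*a + 25*(-1))/2 = (2*a - 25)*(1/2) = (-25 + 2*a)*(1/2) = -25/2 + a)
m(q)**2 = (-25/2 - 12)**2 = (-49/2)**2 = 2401/4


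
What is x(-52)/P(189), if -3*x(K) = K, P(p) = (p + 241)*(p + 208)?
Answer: 26/256065 ≈ 0.00010154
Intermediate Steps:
P(p) = (208 + p)*(241 + p) (P(p) = (241 + p)*(208 + p) = (208 + p)*(241 + p))
x(K) = -K/3
x(-52)/P(189) = (-⅓*(-52))/(50128 + 189² + 449*189) = 52/(3*(50128 + 35721 + 84861)) = (52/3)/170710 = (52/3)*(1/170710) = 26/256065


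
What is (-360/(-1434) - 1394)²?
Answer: 110959607236/57121 ≈ 1.9425e+6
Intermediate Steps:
(-360/(-1434) - 1394)² = (-360*(-1/1434) - 1394)² = (60/239 - 1394)² = (-333106/239)² = 110959607236/57121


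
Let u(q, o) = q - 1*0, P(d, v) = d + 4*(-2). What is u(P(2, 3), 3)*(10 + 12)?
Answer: -132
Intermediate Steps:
P(d, v) = -8 + d (P(d, v) = d - 8 = -8 + d)
u(q, o) = q (u(q, o) = q + 0 = q)
u(P(2, 3), 3)*(10 + 12) = (-8 + 2)*(10 + 12) = -6*22 = -132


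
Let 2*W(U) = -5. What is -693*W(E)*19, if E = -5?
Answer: 65835/2 ≈ 32918.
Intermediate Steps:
W(U) = -5/2 (W(U) = (½)*(-5) = -5/2)
-693*W(E)*19 = -693*(-5)/2*19 = -99*(-35/2)*19 = (3465/2)*19 = 65835/2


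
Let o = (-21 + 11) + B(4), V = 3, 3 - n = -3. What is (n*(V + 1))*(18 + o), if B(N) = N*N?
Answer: 576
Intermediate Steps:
B(N) = N**2
n = 6 (n = 3 - 1*(-3) = 3 + 3 = 6)
o = 6 (o = (-21 + 11) + 4**2 = -10 + 16 = 6)
(n*(V + 1))*(18 + o) = (6*(3 + 1))*(18 + 6) = (6*4)*24 = 24*24 = 576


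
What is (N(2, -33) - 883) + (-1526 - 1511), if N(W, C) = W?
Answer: -3918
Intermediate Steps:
(N(2, -33) - 883) + (-1526 - 1511) = (2 - 883) + (-1526 - 1511) = -881 - 3037 = -3918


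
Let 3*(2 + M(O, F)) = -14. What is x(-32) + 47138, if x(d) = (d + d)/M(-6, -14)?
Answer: 235738/5 ≈ 47148.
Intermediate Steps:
M(O, F) = -20/3 (M(O, F) = -2 + (⅓)*(-14) = -2 - 14/3 = -20/3)
x(d) = -3*d/10 (x(d) = (d + d)/(-20/3) = (2*d)*(-3/20) = -3*d/10)
x(-32) + 47138 = -3/10*(-32) + 47138 = 48/5 + 47138 = 235738/5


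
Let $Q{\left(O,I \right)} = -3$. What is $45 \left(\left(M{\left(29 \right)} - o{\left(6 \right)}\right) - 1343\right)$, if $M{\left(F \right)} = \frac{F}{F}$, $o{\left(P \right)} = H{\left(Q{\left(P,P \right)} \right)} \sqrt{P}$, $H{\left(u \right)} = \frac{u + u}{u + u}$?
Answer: $-60390 - 45 \sqrt{6} \approx -60500.0$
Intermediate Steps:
$H{\left(u \right)} = 1$ ($H{\left(u \right)} = \frac{2 u}{2 u} = 2 u \frac{1}{2 u} = 1$)
$o{\left(P \right)} = \sqrt{P}$ ($o{\left(P \right)} = 1 \sqrt{P} = \sqrt{P}$)
$M{\left(F \right)} = 1$
$45 \left(\left(M{\left(29 \right)} - o{\left(6 \right)}\right) - 1343\right) = 45 \left(\left(1 - \sqrt{6}\right) - 1343\right) = 45 \left(-1342 - \sqrt{6}\right) = -60390 - 45 \sqrt{6}$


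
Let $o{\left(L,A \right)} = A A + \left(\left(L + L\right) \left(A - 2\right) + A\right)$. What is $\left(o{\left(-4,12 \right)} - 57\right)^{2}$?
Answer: $361$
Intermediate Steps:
$o{\left(L,A \right)} = A + A^{2} + 2 L \left(-2 + A\right)$ ($o{\left(L,A \right)} = A^{2} + \left(2 L \left(A - 2\right) + A\right) = A^{2} + \left(2 L \left(-2 + A\right) + A\right) = A^{2} + \left(A + 2 L \left(-2 + A\right)\right) = A + A^{2} + 2 L \left(-2 + A\right)$)
$\left(o{\left(-4,12 \right)} - 57\right)^{2} = \left(\left(12 + 12^{2} - -16 + 2 \cdot 12 \left(-4\right)\right) - 57\right)^{2} = \left(\left(12 + 144 + 16 - 96\right) - 57\right)^{2} = \left(76 - 57\right)^{2} = 19^{2} = 361$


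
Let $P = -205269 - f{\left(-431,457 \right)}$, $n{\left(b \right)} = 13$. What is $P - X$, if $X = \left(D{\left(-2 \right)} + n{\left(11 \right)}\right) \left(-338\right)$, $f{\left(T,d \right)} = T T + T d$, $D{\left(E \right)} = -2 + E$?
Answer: $-191021$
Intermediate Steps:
$f{\left(T,d \right)} = T^{2} + T d$
$P = -194063$ ($P = -205269 - - 431 \left(-431 + 457\right) = -205269 - \left(-431\right) 26 = -205269 - -11206 = -205269 + 11206 = -194063$)
$X = -3042$ ($X = \left(\left(-2 - 2\right) + 13\right) \left(-338\right) = \left(-4 + 13\right) \left(-338\right) = 9 \left(-338\right) = -3042$)
$P - X = -194063 - -3042 = -194063 + 3042 = -191021$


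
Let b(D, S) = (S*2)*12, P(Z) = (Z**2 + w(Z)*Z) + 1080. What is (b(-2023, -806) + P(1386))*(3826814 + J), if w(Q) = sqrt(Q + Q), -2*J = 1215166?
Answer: 6125333839092 + 26771124996*sqrt(77) ≈ 6.3603e+12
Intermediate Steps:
J = -607583 (J = -1/2*1215166 = -607583)
w(Q) = sqrt(2)*sqrt(Q) (w(Q) = sqrt(2*Q) = sqrt(2)*sqrt(Q))
P(Z) = 1080 + Z**2 + sqrt(2)*Z**(3/2) (P(Z) = (Z**2 + (sqrt(2)*sqrt(Z))*Z) + 1080 = (Z**2 + sqrt(2)*Z**(3/2)) + 1080 = 1080 + Z**2 + sqrt(2)*Z**(3/2))
b(D, S) = 24*S (b(D, S) = (2*S)*12 = 24*S)
(b(-2023, -806) + P(1386))*(3826814 + J) = (24*(-806) + (1080 + 1386**2 + sqrt(2)*1386**(3/2)))*(3826814 - 607583) = (-19344 + (1080 + 1920996 + sqrt(2)*(4158*sqrt(154))))*3219231 = (-19344 + (1080 + 1920996 + 8316*sqrt(77)))*3219231 = (-19344 + (1922076 + 8316*sqrt(77)))*3219231 = (1902732 + 8316*sqrt(77))*3219231 = 6125333839092 + 26771124996*sqrt(77)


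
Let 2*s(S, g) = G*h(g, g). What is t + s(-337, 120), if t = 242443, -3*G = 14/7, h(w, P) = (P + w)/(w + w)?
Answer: 727328/3 ≈ 2.4244e+5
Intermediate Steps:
h(w, P) = (P + w)/(2*w) (h(w, P) = (P + w)/((2*w)) = (P + w)*(1/(2*w)) = (P + w)/(2*w))
G = -⅔ (G = -14/(3*7) = -⅓*2 = -⅔ ≈ -0.66667)
s(S, g) = -⅓ (s(S, g) = (-(g + g)/(3*g))/2 = (-2*g/(3*g))/2 = (-⅔*1)/2 = (½)*(-⅔) = -⅓)
t + s(-337, 120) = 242443 - ⅓ = 727328/3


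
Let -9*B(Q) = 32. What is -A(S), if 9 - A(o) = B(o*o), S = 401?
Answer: -113/9 ≈ -12.556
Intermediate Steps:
B(Q) = -32/9 (B(Q) = -1/9*32 = -32/9)
A(o) = 113/9 (A(o) = 9 - 1*(-32/9) = 9 + 32/9 = 113/9)
-A(S) = -1*113/9 = -113/9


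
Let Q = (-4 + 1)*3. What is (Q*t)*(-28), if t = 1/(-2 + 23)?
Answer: 12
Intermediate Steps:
Q = -9 (Q = -3*3 = -9)
t = 1/21 ≈ 0.047619
(Q*t)*(-28) = -9*1/21*(-28) = -3/7*(-28) = 12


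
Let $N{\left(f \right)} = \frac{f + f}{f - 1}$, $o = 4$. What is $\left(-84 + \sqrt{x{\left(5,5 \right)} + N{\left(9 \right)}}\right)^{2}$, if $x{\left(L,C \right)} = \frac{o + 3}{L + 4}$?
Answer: $\frac{\left(504 - \sqrt{109}\right)^{2}}{36} \approx 6766.7$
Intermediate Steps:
$x{\left(L,C \right)} = \frac{7}{4 + L}$ ($x{\left(L,C \right)} = \frac{4 + 3}{L + 4} = \frac{7}{4 + L}$)
$N{\left(f \right)} = \frac{2 f}{-1 + f}$
$\left(-84 + \sqrt{x{\left(5,5 \right)} + N{\left(9 \right)}}\right)^{2} = \left(-84 + \sqrt{\frac{7}{4 + 5} + 2 \cdot 9 \frac{1}{-1 + 9}}\right)^{2} = \left(-84 + \sqrt{\frac{7}{9} + 2 \cdot 9 \cdot \frac{1}{8}}\right)^{2} = \left(-84 + \sqrt{7 \cdot \frac{1}{9} + 2 \cdot 9 \cdot \frac{1}{8}}\right)^{2} = \left(-84 + \sqrt{\frac{7}{9} + \frac{9}{4}}\right)^{2} = \left(-84 + \sqrt{\frac{109}{36}}\right)^{2} = \left(-84 + \frac{\sqrt{109}}{6}\right)^{2}$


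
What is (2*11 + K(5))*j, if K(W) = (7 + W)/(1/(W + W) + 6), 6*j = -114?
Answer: -27778/61 ≈ -455.38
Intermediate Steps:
j = -19 (j = (⅙)*(-114) = -19)
K(W) = (7 + W)/(6 + 1/(2*W)) (K(W) = (7 + W)/(1/(2*W) + 6) = (7 + W)/(6 + 1/(2*W)))
(2*11 + K(5))*j = (2*11 + 2*5*(7 + 5)/(1 + 12*5))*(-19) = (22 + 2*5*12/(1 + 60))*(-19) = (22 + 2*5*12/61)*(-19) = (22 + 2*5*(1/61)*12)*(-19) = (22 + 120/61)*(-19) = (1462/61)*(-19) = -27778/61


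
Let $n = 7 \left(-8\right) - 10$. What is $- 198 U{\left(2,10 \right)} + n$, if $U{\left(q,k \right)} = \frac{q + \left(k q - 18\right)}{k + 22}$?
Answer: $- \frac{363}{4} \approx -90.75$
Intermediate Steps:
$U{\left(q,k \right)} = \frac{-18 + q + k q}{22 + k}$ ($U{\left(q,k \right)} = \frac{q + \left(-18 + k q\right)}{22 + k} = \frac{-18 + q + k q}{22 + k}$)
$n = -66$ ($n = -56 - 10 = -66$)
$- 198 U{\left(2,10 \right)} + n = - 198 \frac{-18 + 2 + 10 \cdot 2}{22 + 10} - 66 = - 198 \frac{-18 + 2 + 20}{32} - 66 = - 198 \cdot \frac{1}{32} \cdot 4 - 66 = \left(-198\right) \frac{1}{8} - 66 = - \frac{99}{4} - 66 = - \frac{363}{4}$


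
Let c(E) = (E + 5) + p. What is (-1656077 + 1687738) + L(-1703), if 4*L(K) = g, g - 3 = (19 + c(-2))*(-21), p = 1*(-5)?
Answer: 63145/2 ≈ 31573.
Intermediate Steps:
p = -5
c(E) = E (c(E) = (E + 5) - 5 = (5 + E) - 5 = E)
g = -354 (g = 3 + (19 - 2)*(-21) = 3 + 17*(-21) = 3 - 357 = -354)
L(K) = -177/2 (L(K) = (¼)*(-354) = -177/2)
(-1656077 + 1687738) + L(-1703) = (-1656077 + 1687738) - 177/2 = 31661 - 177/2 = 63145/2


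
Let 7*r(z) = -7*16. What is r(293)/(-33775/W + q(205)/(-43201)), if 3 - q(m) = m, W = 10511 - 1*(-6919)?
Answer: 344225568/41588369 ≈ 8.2770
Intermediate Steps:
W = 17430 (W = 10511 + 6919 = 17430)
q(m) = 3 - m
r(z) = -16 (r(z) = (-7*16)/7 = (⅐)*(-112) = -16)
r(293)/(-33775/W + q(205)/(-43201)) = -16/(-33775/17430 + (3 - 1*205)/(-43201)) = -16/(-33775*1/17430 + (3 - 205)*(-1/43201)) = -16/(-965/498 - 202*(-1/43201)) = -16/(-965/498 + 202/43201) = -16/(-41588369/21514098) = -16*(-21514098/41588369) = 344225568/41588369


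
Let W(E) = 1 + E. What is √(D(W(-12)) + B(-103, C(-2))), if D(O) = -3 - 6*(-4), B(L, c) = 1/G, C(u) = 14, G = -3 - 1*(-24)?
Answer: √9282/21 ≈ 4.5878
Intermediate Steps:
G = 21 (G = -3 + 24 = 21)
B(L, c) = 1/21
D(O) = 21 (D(O) = -3 + 24 = 21)
√(D(W(-12)) + B(-103, C(-2))) = √(21 + 1/21) = √(442/21) = √9282/21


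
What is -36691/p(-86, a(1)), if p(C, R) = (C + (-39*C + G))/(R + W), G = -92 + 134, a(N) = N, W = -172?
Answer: 6274161/3310 ≈ 1895.5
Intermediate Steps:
G = 42
p(C, R) = (42 - 38*C)/(-172 + R) (p(C, R) = (C + (-39*C + 42))/(R - 172) = (C + (42 - 39*C))/(-172 + R) = (42 - 38*C)/(-172 + R))
-36691/p(-86, a(1)) = -36691*(-172 + 1)/(2*(21 - 19*(-86))) = -36691*(-171/(2*(21 + 1634))) = -36691/(2*(-1/171)*1655) = -36691/(-3310/171) = -36691*(-171/3310) = 6274161/3310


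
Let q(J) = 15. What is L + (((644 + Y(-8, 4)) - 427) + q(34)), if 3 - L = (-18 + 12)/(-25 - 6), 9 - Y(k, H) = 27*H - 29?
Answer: 5109/31 ≈ 164.81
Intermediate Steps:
Y(k, H) = 38 - 27*H (Y(k, H) = 9 - (27*H - 29) = 9 - (-29 + 27*H) = 9 + (29 - 27*H) = 38 - 27*H)
L = 87/31 (L = 3 - (-18 + 12)/(-25 - 6) = 3 - (-6)/(-31) = 3 - (-6)*(-1)/31 = 3 - 1*6/31 = 3 - 6/31 = 87/31 ≈ 2.8064)
L + (((644 + Y(-8, 4)) - 427) + q(34)) = 87/31 + (((644 + (38 - 27*4)) - 427) + 15) = 87/31 + (((644 + (38 - 108)) - 427) + 15) = 87/31 + (((644 - 70) - 427) + 15) = 87/31 + ((574 - 427) + 15) = 87/31 + (147 + 15) = 87/31 + 162 = 5109/31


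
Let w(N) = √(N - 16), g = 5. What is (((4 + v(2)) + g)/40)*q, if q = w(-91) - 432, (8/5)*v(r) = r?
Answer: -1107/10 + 41*I*√107/160 ≈ -110.7 + 2.6507*I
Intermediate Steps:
v(r) = 5*r/8
w(N) = √(-16 + N)
q = -432 + I*√107 (q = √(-16 - 91) - 432 = √(-107) - 432 = I*√107 - 432 = -432 + I*√107 ≈ -432.0 + 10.344*I)
(((4 + v(2)) + g)/40)*q = (((4 + (5/8)*2) + 5)/40)*(-432 + I*√107) = (((4 + 5/4) + 5)*(1/40))*(-432 + I*√107) = ((21/4 + 5)*(1/40))*(-432 + I*√107) = ((41/4)*(1/40))*(-432 + I*√107) = 41*(-432 + I*√107)/160 = -1107/10 + 41*I*√107/160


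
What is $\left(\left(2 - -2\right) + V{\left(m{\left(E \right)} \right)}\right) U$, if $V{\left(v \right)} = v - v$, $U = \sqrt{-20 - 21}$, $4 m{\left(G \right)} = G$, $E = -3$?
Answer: $4 i \sqrt{41} \approx 25.612 i$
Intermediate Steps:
$m{\left(G \right)} = \frac{G}{4}$
$U = i \sqrt{41}$ ($U = \sqrt{-41} = i \sqrt{41} \approx 6.4031 i$)
$V{\left(v \right)} = 0$
$\left(\left(2 - -2\right) + V{\left(m{\left(E \right)} \right)}\right) U = \left(\left(2 - -2\right) + 0\right) i \sqrt{41} = \left(\left(2 + 2\right) + 0\right) i \sqrt{41} = \left(4 + 0\right) i \sqrt{41} = 4 i \sqrt{41}$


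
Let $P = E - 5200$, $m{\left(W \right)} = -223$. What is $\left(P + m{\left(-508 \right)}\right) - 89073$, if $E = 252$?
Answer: $-94244$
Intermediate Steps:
$P = -4948$ ($P = 252 - 5200 = -4948$)
$\left(P + m{\left(-508 \right)}\right) - 89073 = \left(-4948 - 223\right) - 89073 = -5171 - 89073 = -94244$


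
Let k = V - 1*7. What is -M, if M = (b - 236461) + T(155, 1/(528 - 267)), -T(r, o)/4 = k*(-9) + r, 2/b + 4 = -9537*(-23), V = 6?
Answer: 52010902597/219347 ≈ 2.3712e+5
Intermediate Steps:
k = -1 (k = 6 - 1*7 = 6 - 7 = -1)
b = 2/219347 (b = 2/(-4 - 9537*(-23)) = 2/(-4 + 219351) = 2/219347 ≈ 9.1180e-6)
T(r, o) = -36 - 4*r (T(r, o) = -4*(-1*(-9) + r) = -4*(9 + r) = -36 - 4*r)
M = -52010902597/219347 (M = (2/219347 - 236461) + (-36 - 4*155) = -51867010965/219347 + (-36 - 620) = -51867010965/219347 - 656 = -52010902597/219347 ≈ -2.3712e+5)
-M = -1*(-52010902597/219347) = 52010902597/219347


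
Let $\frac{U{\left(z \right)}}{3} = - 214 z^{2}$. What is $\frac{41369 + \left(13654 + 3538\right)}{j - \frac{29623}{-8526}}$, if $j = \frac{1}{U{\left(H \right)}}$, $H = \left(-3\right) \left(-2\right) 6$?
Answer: $\frac{69237693477792}{4107879235} \approx 16855.0$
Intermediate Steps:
$H = 36$ ($H = 6 \cdot 6 = 36$)
$U{\left(z \right)} = - 642 z^{2}$ ($U{\left(z \right)} = 3 \left(- 214 z^{2}\right) = - 642 z^{2}$)
$j = - \frac{1}{832032}$ ($j = \frac{1}{\left(-642\right) 36^{2}} = \frac{1}{\left(-642\right) 1296} = \frac{1}{-832032} = - \frac{1}{832032} \approx -1.2019 \cdot 10^{-6}$)
$\frac{41369 + \left(13654 + 3538\right)}{j - \frac{29623}{-8526}} = \frac{41369 + \left(13654 + 3538\right)}{- \frac{1}{832032} - \frac{29623}{-8526}} = \frac{41369 + 17192}{- \frac{1}{832032} - - \frac{29623}{8526}} = \frac{58561}{- \frac{1}{832032} + \frac{29623}{8526}} = \frac{58561}{\frac{4107879235}{1182317472}} = 58561 \cdot \frac{1182317472}{4107879235} = \frac{69237693477792}{4107879235}$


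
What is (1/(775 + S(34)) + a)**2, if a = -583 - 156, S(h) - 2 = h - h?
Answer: 329707936804/603729 ≈ 5.4612e+5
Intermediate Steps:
S(h) = 2 (S(h) = 2 + (h - h) = 2 + 0 = 2)
a = -739
(1/(775 + S(34)) + a)**2 = (1/(775 + 2) - 739)**2 = (1/777 - 739)**2 = (-574202/777)**2 = 329707936804/603729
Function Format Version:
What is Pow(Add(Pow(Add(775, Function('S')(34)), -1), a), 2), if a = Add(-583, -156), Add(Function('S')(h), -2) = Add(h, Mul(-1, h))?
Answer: Rational(329707936804, 603729) ≈ 5.4612e+5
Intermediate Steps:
Function('S')(h) = 2 (Function('S')(h) = Add(2, Add(h, Mul(-1, h))) = Add(2, 0) = 2)
a = -739
Pow(Add(Pow(Add(775, Function('S')(34)), -1), a), 2) = Pow(Add(Pow(Add(775, 2), -1), -739), 2) = Pow(Add(Pow(777, -1), -739), 2) = Pow(Add(Rational(1, 777), -739), 2) = Pow(Rational(-574202, 777), 2) = Rational(329707936804, 603729)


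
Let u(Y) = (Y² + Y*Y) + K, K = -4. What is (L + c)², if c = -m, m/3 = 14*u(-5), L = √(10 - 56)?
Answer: (1932 - I*√46)² ≈ 3.7326e+6 - 2.621e+4*I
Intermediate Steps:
u(Y) = -4 + 2*Y² (u(Y) = (Y² + Y*Y) - 4 = (Y² + Y²) - 4 = 2*Y² - 4 = -4 + 2*Y²)
L = I*√46 (L = √(-46) = I*√46 ≈ 6.7823*I)
m = 1932 (m = 3*(14*(-4 + 2*(-5)²)) = 3*(14*(-4 + 2*25)) = 3*(14*(-4 + 50)) = 3*(14*46) = 3*644 = 1932)
c = -1932 (c = -1*1932 = -1932)
(L + c)² = (I*√46 - 1932)² = (-1932 + I*√46)²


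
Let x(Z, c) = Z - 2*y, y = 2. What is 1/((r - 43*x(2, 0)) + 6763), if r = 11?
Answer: 1/6860 ≈ 0.00014577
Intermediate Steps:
x(Z, c) = -4 + Z (x(Z, c) = Z - 2*2 = Z - 4 = -4 + Z)
1/((r - 43*x(2, 0)) + 6763) = 1/((11 - 43*(-4 + 2)) + 6763) = 1/((11 - 43*(-2)) + 6763) = 1/((11 + 86) + 6763) = 1/(97 + 6763) = 1/6860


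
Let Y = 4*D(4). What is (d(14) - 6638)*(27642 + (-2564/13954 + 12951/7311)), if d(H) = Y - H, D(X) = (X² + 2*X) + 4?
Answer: -3073947226733820/17002949 ≈ -1.8079e+8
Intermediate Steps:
D(X) = 4 + X² + 2*X
Y = 112 (Y = 4*(4 + 4² + 2*4) = 4*(4 + 16 + 8) = 4*28 = 112)
d(H) = 112 - H
(d(14) - 6638)*(27642 + (-2564/13954 + 12951/7311)) = ((112 - 1*14) - 6638)*(27642 + (-2564/13954 + 12951/7311)) = ((112 - 14) - 6638)*(27642 + (-2564*1/13954 + 12951*(1/7311))) = (98 - 6638)*(27642 + (-1282/6977 + 4317/2437)) = -6540*(27642 + 26995475/17002949) = -6540*470022511733/17002949 = -3073947226733820/17002949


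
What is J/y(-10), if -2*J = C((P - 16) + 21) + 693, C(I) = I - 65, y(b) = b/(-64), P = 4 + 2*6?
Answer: -10384/5 ≈ -2076.8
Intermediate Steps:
P = 16 (P = 4 + 12 = 16)
y(b) = -b/64 (y(b) = b*(-1/64) = -b/64)
C(I) = -65 + I
J = -649/2 (J = -((-65 + ((16 - 16) + 21)) + 693)/2 = -((-65 + (0 + 21)) + 693)/2 = -((-65 + 21) + 693)/2 = -(-44 + 693)/2 = -½*649 = -649/2 ≈ -324.50)
J/y(-10) = -649/(2*((-1/64*(-10)))) = -649/(2*5/32) = -649/2*32/5 = -10384/5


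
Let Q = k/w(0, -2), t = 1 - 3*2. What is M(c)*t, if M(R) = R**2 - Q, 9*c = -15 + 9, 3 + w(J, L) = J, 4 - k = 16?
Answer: 160/9 ≈ 17.778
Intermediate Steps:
k = -12 (k = 4 - 1*16 = 4 - 16 = -12)
w(J, L) = -3 + J
c = -2/3 (c = (-15 + 9)/9 = (1/9)*(-6) = -2/3 ≈ -0.66667)
t = -5 (t = 1 - 6 = -5)
Q = 4 (Q = -12/(-3 + 0) = -12/(-3) = -12*(-1/3) = 4)
M(R) = -4 + R**2 (M(R) = R**2 - 1*4 = R**2 - 4 = -4 + R**2)
M(c)*t = (-4 + (-2/3)**2)*(-5) = (-4 + 4/9)*(-5) = -32/9*(-5) = 160/9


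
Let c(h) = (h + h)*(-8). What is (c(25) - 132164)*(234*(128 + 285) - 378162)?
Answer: 37319417280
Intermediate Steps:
c(h) = -16*h (c(h) = (2*h)*(-8) = -16*h)
(c(25) - 132164)*(234*(128 + 285) - 378162) = (-16*25 - 132164)*(234*(128 + 285) - 378162) = (-400 - 132164)*(234*413 - 378162) = -132564*(96642 - 378162) = -132564*(-281520) = 37319417280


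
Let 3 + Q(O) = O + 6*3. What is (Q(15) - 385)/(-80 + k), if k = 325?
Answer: -71/49 ≈ -1.4490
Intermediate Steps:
Q(O) = 15 + O (Q(O) = -3 + (O + 6*3) = -3 + (O + 18) = -3 + (18 + O) = 15 + O)
(Q(15) - 385)/(-80 + k) = ((15 + 15) - 385)/(-80 + 325) = (30 - 385)/245 = -355*1/245 = -71/49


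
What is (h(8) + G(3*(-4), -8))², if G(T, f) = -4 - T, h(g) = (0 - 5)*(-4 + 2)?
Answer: 324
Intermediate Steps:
h(g) = 10 (h(g) = -5*(-2) = 10)
(h(8) + G(3*(-4), -8))² = (10 + (-4 - 3*(-4)))² = (10 + (-4 - 1*(-12)))² = (10 + (-4 + 12))² = (10 + 8)² = 18² = 324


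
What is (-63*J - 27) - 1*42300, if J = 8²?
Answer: -46359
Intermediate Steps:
J = 64
(-63*J - 27) - 1*42300 = (-63*64 - 27) - 1*42300 = (-4032 - 27) - 42300 = -4059 - 42300 = -46359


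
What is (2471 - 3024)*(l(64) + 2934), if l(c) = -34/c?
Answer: -51910663/32 ≈ -1.6222e+6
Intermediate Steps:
(2471 - 3024)*(l(64) + 2934) = (2471 - 3024)*(-34/64 + 2934) = -553*(-34*1/64 + 2934) = -553*(-17/32 + 2934) = -553*93871/32 = -51910663/32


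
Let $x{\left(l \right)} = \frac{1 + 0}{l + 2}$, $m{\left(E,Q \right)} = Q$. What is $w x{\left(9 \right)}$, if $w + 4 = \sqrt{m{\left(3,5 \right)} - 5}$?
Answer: $- \frac{4}{11} \approx -0.36364$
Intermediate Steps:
$x{\left(l \right)} = \frac{1}{2 + l}$ ($x{\left(l \right)} = 1 \frac{1}{2 + l} = \frac{1}{2 + l}$)
$w = -4$ ($w = -4 + \sqrt{5 - 5} = -4 + \sqrt{0} = -4 + 0 = -4$)
$w x{\left(9 \right)} = - \frac{4}{2 + 9} = - \frac{4}{11}$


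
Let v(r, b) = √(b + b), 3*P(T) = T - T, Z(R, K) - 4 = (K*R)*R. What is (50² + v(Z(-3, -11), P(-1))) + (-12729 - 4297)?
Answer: -14526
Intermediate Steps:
Z(R, K) = 4 + K*R² (Z(R, K) = 4 + (K*R)*R = 4 + K*R²)
P(T) = 0 (P(T) = (T - T)/3 = (⅓)*0 = 0)
v(r, b) = √2*√b (v(r, b) = √(2*b) = √2*√b)
(50² + v(Z(-3, -11), P(-1))) + (-12729 - 4297) = (50² + √2*√0) + (-12729 - 4297) = (2500 + √2*0) - 17026 = (2500 + 0) - 17026 = 2500 - 17026 = -14526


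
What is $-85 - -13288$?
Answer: $13203$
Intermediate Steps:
$-85 - -13288 = -85 + 13288 = 13203$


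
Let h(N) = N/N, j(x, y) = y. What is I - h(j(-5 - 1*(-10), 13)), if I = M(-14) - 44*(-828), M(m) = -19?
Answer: 36412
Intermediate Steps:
h(N) = 1
I = 36413 (I = -19 - 44*(-828) = -19 + 36432 = 36413)
I - h(j(-5 - 1*(-10), 13)) = 36413 - 1*1 = 36413 - 1 = 36412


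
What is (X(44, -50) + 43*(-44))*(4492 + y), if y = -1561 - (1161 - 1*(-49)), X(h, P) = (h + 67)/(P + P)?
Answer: -325804231/100 ≈ -3.2580e+6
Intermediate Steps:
X(h, P) = (67 + h)/(2*P) (X(h, P) = (67 + h)/((2*P)) = (67 + h)*(1/(2*P)) = (67 + h)/(2*P))
y = -2771 (y = -1561 - (1161 + 49) = -1561 - 1*1210 = -1561 - 1210 = -2771)
(X(44, -50) + 43*(-44))*(4492 + y) = ((1/2)*(67 + 44)/(-50) + 43*(-44))*(4492 - 2771) = ((1/2)*(-1/50)*111 - 1892)*1721 = (-111/100 - 1892)*1721 = -189311/100*1721 = -325804231/100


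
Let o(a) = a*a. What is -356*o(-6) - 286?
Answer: -13102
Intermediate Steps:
o(a) = a²
-356*o(-6) - 286 = -356*(-6)² - 286 = -356*36 - 286 = -12816 - 286 = -13102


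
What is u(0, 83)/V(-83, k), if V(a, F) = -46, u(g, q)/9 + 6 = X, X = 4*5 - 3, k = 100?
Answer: -99/46 ≈ -2.1522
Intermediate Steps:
X = 17 (X = 20 - 3 = 17)
u(g, q) = 99 (u(g, q) = -54 + 9*17 = -54 + 153 = 99)
u(0, 83)/V(-83, k) = 99/(-46) = 99*(-1/46) = -99/46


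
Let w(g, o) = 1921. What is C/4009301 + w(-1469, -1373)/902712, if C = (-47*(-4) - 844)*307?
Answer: -174097107883/3619244124312 ≈ -0.048103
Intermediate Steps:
C = -201392 (C = (188 - 844)*307 = -656*307 = -201392)
C/4009301 + w(-1469, -1373)/902712 = -201392/4009301 + 1921/902712 = -174097107883/3619244124312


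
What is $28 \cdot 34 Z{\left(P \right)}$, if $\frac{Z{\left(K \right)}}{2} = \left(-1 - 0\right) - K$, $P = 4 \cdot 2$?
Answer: $-17136$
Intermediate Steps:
$P = 8$
$Z{\left(K \right)} = -2 - 2 K$ ($Z{\left(K \right)} = 2 \left(\left(-1 - 0\right) - K\right) = 2 \left(\left(-1 + 0\right) - K\right) = 2 \left(-1 - K\right) = -2 - 2 K$)
$28 \cdot 34 Z{\left(P \right)} = 28 \cdot 34 \left(-2 - 16\right) = 952 \left(-2 - 16\right) = 952 \left(-18\right) = -17136$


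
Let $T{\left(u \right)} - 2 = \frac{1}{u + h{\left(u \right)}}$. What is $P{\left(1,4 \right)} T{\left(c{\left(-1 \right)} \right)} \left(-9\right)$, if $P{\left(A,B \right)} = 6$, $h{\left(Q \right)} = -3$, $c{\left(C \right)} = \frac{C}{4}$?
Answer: $- \frac{1188}{13} \approx -91.385$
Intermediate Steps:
$c{\left(C \right)} = \frac{C}{4}$ ($c{\left(C \right)} = C \frac{1}{4} = \frac{C}{4}$)
$T{\left(u \right)} = 2 + \frac{1}{-3 + u}$ ($T{\left(u \right)} = 2 + \frac{1}{u - 3} = 2 + \frac{1}{-3 + u}$)
$P{\left(1,4 \right)} T{\left(c{\left(-1 \right)} \right)} \left(-9\right) = 6 \frac{-5 + 2 \cdot \frac{1}{4} \left(-1\right)}{-3 + \frac{1}{4} \left(-1\right)} \left(-9\right) = 6 \frac{-5 + 2 \left(- \frac{1}{4}\right)}{-3 - \frac{1}{4}} \left(-9\right) = 6 \frac{-5 - \frac{1}{2}}{- \frac{13}{4}} \left(-9\right) = 6 \left(\left(- \frac{4}{13}\right) \left(- \frac{11}{2}\right)\right) \left(-9\right) = 6 \cdot \frac{22}{13} \left(-9\right) = \frac{132}{13} \left(-9\right) = - \frac{1188}{13}$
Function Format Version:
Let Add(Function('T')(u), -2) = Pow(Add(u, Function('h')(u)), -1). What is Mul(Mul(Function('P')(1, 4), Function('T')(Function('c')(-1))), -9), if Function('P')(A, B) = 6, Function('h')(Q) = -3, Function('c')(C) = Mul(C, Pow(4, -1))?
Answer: Rational(-1188, 13) ≈ -91.385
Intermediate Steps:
Function('c')(C) = Mul(Rational(1, 4), C) (Function('c')(C) = Mul(C, Rational(1, 4)) = Mul(Rational(1, 4), C))
Function('T')(u) = Add(2, Pow(Add(-3, u), -1)) (Function('T')(u) = Add(2, Pow(Add(u, -3), -1)) = Add(2, Pow(Add(-3, u), -1)))
Mul(Mul(Function('P')(1, 4), Function('T')(Function('c')(-1))), -9) = Mul(Mul(6, Mul(Pow(Add(-3, Mul(Rational(1, 4), -1)), -1), Add(-5, Mul(2, Mul(Rational(1, 4), -1))))), -9) = Mul(Mul(6, Mul(Pow(Add(-3, Rational(-1, 4)), -1), Add(-5, Mul(2, Rational(-1, 4))))), -9) = Mul(Mul(6, Mul(Pow(Rational(-13, 4), -1), Add(-5, Rational(-1, 2)))), -9) = Mul(Mul(6, Mul(Rational(-4, 13), Rational(-11, 2))), -9) = Mul(Mul(6, Rational(22, 13)), -9) = Mul(Rational(132, 13), -9) = Rational(-1188, 13)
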